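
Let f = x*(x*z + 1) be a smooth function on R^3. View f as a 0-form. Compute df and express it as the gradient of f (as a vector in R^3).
df = (2*x*z + 1) dx + (0) dy + (x^2) dz; grad f = (2*x*z + 1, 0, x^2)

For a 0-form f, d f = (∂f/∂x) dx + (∂f/∂y) dy + (∂f/∂z) dz. The components of the vector representation are exactly the entries of grad f in Cartesian coordinates:
  ∂f/∂x = 2*x*z + 1
  ∂f/∂y = 0
  ∂f/∂z = x^2.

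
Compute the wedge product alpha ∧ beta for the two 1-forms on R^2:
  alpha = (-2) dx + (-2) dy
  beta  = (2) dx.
alpha ∧ beta = (4) dx ∧ dy

Distribute the wedge, using dx_i ∧ dx_j = -dx_j ∧ dx_i and dx_i ∧ dx_i = 0. For each pair (i, j) with i < j, the coefficient of dx_i ∧ dx_j in alpha ∧ beta is (alpha_i * beta_j - alpha_j * beta_i). Collecting: alpha ∧ beta = (4) dx ∧ dy.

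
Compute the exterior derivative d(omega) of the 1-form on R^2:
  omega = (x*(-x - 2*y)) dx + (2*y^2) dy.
d(omega) = (2*x) dx ∧ dy

For a 1-form omega = sum_i f_i dx_i, the exterior derivative is
  d(omega) = sum_{i < j} (∂f_j/∂x_i - ∂f_i/∂x_j) dx_i ∧ dx_j.
  coefficient of dx ∧ dy: ∂f_2/∂x - ∂f_1/∂y = ∂(2*y^2)/∂x - ∂(x*(-x - 2*y))/∂y = 2*x
Assembling: d(omega) = (2*x) dx ∧ dy.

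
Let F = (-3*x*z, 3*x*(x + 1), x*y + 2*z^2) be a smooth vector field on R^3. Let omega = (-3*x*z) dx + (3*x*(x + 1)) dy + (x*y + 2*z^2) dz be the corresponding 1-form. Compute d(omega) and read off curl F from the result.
d(omega) = (x) dy ∧ dz + (-3*x - y) dz ∧ dx + (6*x + 3) dx ∧ dy; curl F = (x, -3*x - y, 6*x + 3)

d omega = sum_{i<j} (∂f_j/∂x_i - ∂f_i/∂x_j) dx_i ∧ dx_j. Under the identification (dy ∧ dz, dz ∧ dx, dx ∧ dy) ↔ (e_x, e_y, e_z), the coefficients are exactly the components of curl F. Compute:
  ∂R/∂y - ∂Q/∂z = (x) - (0) = x
  ∂P/∂z - ∂R/∂x = (-3*x) - (y) = -3*x - y
  ∂Q/∂x - ∂P/∂y = (6*x + 3) - (0) = 6*x + 3.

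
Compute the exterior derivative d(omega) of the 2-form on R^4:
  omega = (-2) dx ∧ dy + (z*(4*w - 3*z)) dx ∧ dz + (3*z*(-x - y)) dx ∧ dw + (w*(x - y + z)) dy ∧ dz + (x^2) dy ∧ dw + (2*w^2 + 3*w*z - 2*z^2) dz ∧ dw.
d(omega) = (3*x + 3*y + 4*z) dx ∧ dz ∧ dw + (2*x + 3*z) dx ∧ dy ∧ dw + (w) dx ∧ dy ∧ dz + (x - y + z) dy ∧ dz ∧ dw

For a 2-form omega = sum_{i<j} g_{ij} dx_i ∧ dx_j, the exterior derivative is
  d(omega) = sum_{i<j} d(g_{ij}) ∧ dx_i ∧ dx_j = sum_{i<j, k} (∂g_{ij}/∂x_k) dx_k ∧ dx_i ∧ dx_j.
Expand each term, using dx_k ∧ dx_i ∧ dx_j = sgn(permutation) dx_{(a)} ∧ dx_{(b)} ∧ dx_{(c)} with (a < b < c) sorted:
  d(z*(4*w - 3*z)) includes (∂/∂w)(z*(4*w - 3*z)) dw = (4*z) dw, which multiplied by dx ∧ dz gives (4*z) dx ∧ dz ∧ dw
  d(3*z*(-x - y)) includes (∂/∂y)(3*z*(-x - y)) dy = (-3*z) dy, which multiplied by dx ∧ dw gives (3*z) dx ∧ dy ∧ dw
  d(3*z*(-x - y)) includes (∂/∂z)(3*z*(-x - y)) dz = (-3*x - 3*y) dz, which multiplied by dx ∧ dw gives (3*x + 3*y) dx ∧ dz ∧ dw
  d(w*(x - y + z)) includes (∂/∂x)(w*(x - y + z)) dx = (w) dx, which multiplied by dy ∧ dz gives (w) dx ∧ dy ∧ dz
  d(w*(x - y + z)) includes (∂/∂w)(w*(x - y + z)) dw = (x - y + z) dw, which multiplied by dy ∧ dz gives (x - y + z) dy ∧ dz ∧ dw
  d(x^2) includes (∂/∂x)(x^2) dx = (2*x) dx, which multiplied by dy ∧ dw gives (2*x) dx ∧ dy ∧ dw
Collecting like 3-forms: d(omega) = (3*x + 3*y + 4*z) dx ∧ dz ∧ dw + (2*x + 3*z) dx ∧ dy ∧ dw + (w) dx ∧ dy ∧ dz + (x - y + z) dy ∧ dz ∧ dw.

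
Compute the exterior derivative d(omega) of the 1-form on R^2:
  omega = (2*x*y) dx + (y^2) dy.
d(omega) = (-2*x) dx ∧ dy

For a 1-form omega = sum_i f_i dx_i, the exterior derivative is
  d(omega) = sum_{i < j} (∂f_j/∂x_i - ∂f_i/∂x_j) dx_i ∧ dx_j.
  coefficient of dx ∧ dy: ∂f_2/∂x - ∂f_1/∂y = ∂(y^2)/∂x - ∂(2*x*y)/∂y = -2*x
Assembling: d(omega) = (-2*x) dx ∧ dy.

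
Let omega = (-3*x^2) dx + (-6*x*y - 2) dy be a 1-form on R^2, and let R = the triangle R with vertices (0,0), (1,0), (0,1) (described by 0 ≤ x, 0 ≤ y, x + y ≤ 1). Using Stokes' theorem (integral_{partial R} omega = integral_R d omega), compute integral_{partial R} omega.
integral_(partial R) omega = -1

Stokes: integral_partial_R omega = integral_R d omega with d omega = (∂Q/∂x - ∂P/∂y) dx ∧ dy.
  ∂Q/∂x = -6*y
  ∂P/∂y = 0
  integrand = ∂Q/∂x - ∂P/∂y = -6*y.
Integrating over R: integral_0^1 integral_0^{1-x} (-6*y) dy dx = -1.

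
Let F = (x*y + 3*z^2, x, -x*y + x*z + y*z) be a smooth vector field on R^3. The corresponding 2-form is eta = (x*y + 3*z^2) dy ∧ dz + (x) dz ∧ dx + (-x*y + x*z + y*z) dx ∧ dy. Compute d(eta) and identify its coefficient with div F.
d(eta) = (x + 2*y) dx ∧ dy ∧ dz; div F = x + 2*y

For a 2-form in R^3 of the form above, applying d gives a 3-form with coefficient ∂P/∂x + ∂Q/∂y + ∂R/∂z:
  ∂P/∂x = y
  ∂Q/∂y = 0
  ∂R/∂z = x + y
Sum = x + 2*y, which is exactly div F.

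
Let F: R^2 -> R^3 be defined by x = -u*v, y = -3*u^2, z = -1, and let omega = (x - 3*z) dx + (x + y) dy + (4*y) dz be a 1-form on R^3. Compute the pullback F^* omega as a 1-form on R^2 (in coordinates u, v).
F^* omega = (18*u^3 + 6*u^2*v + u*v^2 - 3*v) du + (u*(u*v - 3)) dv

Using F^*(f dg) = (f ∘ F) d(g ∘ F), substitute each coordinate x_i by F_i(u, v) in f_i, and replace dx_i by d F_i = (∂F_i/∂u) du + (∂F_i/∂v) dv.
  For the x component: f_1(F) = -u*v + 3; d F_1 = (-v) du + (-u) dv
  For the y component: f_2(F) = u*(-3*u - v); d F_2 = (-6*u) du + (0) dv
  For the z component: f_3(F) = -12*u^2; d F_3 = (0) du + (0) dv
Combining and collecting du, dv coefficients:
  coeff of du: 18*u^3 + 6*u^2*v + u*v^2 - 3*v
  coeff of dv: u*(u*v - 3)
F^* omega = (18*u^3 + 6*u^2*v + u*v^2 - 3*v) du + (u*(u*v - 3)) dv.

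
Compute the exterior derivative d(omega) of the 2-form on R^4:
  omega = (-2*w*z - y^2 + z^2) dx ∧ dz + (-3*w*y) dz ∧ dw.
d(omega) = (2*y) dx ∧ dy ∧ dz + (-2*z) dx ∧ dz ∧ dw + (-3*w) dy ∧ dz ∧ dw

For a 2-form omega = sum_{i<j} g_{ij} dx_i ∧ dx_j, the exterior derivative is
  d(omega) = sum_{i<j} d(g_{ij}) ∧ dx_i ∧ dx_j = sum_{i<j, k} (∂g_{ij}/∂x_k) dx_k ∧ dx_i ∧ dx_j.
Expand each term, using dx_k ∧ dx_i ∧ dx_j = sgn(permutation) dx_{(a)} ∧ dx_{(b)} ∧ dx_{(c)} with (a < b < c) sorted:
  d(-2*w*z - y^2 + z^2) includes (∂/∂y)(-2*w*z - y^2 + z^2) dy = (-2*y) dy, which multiplied by dx ∧ dz gives (2*y) dx ∧ dy ∧ dz
  d(-2*w*z - y^2 + z^2) includes (∂/∂w)(-2*w*z - y^2 + z^2) dw = (-2*z) dw, which multiplied by dx ∧ dz gives (-2*z) dx ∧ dz ∧ dw
  d(-3*w*y) includes (∂/∂y)(-3*w*y) dy = (-3*w) dy, which multiplied by dz ∧ dw gives (-3*w) dy ∧ dz ∧ dw
Collecting like 3-forms: d(omega) = (2*y) dx ∧ dy ∧ dz + (-2*z) dx ∧ dz ∧ dw + (-3*w) dy ∧ dz ∧ dw.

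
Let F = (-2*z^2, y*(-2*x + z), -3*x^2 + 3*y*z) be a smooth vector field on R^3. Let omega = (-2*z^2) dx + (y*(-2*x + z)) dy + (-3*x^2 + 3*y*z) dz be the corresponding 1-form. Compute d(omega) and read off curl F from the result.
d(omega) = (-y + 3*z) dy ∧ dz + (6*x - 4*z) dz ∧ dx + (-2*y) dx ∧ dy; curl F = (-y + 3*z, 6*x - 4*z, -2*y)

d omega = sum_{i<j} (∂f_j/∂x_i - ∂f_i/∂x_j) dx_i ∧ dx_j. Under the identification (dy ∧ dz, dz ∧ dx, dx ∧ dy) ↔ (e_x, e_y, e_z), the coefficients are exactly the components of curl F. Compute:
  ∂R/∂y - ∂Q/∂z = (3*z) - (y) = -y + 3*z
  ∂P/∂z - ∂R/∂x = (-4*z) - (-6*x) = 6*x - 4*z
  ∂Q/∂x - ∂P/∂y = (-2*y) - (0) = -2*y.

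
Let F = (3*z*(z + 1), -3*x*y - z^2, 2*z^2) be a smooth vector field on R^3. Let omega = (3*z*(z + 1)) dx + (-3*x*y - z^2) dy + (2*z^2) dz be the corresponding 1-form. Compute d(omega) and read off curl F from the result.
d(omega) = (2*z) dy ∧ dz + (6*z + 3) dz ∧ dx + (-3*y) dx ∧ dy; curl F = (2*z, 6*z + 3, -3*y)

d omega = sum_{i<j} (∂f_j/∂x_i - ∂f_i/∂x_j) dx_i ∧ dx_j. Under the identification (dy ∧ dz, dz ∧ dx, dx ∧ dy) ↔ (e_x, e_y, e_z), the coefficients are exactly the components of curl F. Compute:
  ∂R/∂y - ∂Q/∂z = (0) - (-2*z) = 2*z
  ∂P/∂z - ∂R/∂x = (6*z + 3) - (0) = 6*z + 3
  ∂Q/∂x - ∂P/∂y = (-3*y) - (0) = -3*y.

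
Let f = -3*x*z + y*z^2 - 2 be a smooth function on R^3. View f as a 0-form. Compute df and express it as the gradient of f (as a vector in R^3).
df = (-3*z) dx + (z^2) dy + (-3*x + 2*y*z) dz; grad f = (-3*z, z^2, -3*x + 2*y*z)

For a 0-form f, d f = (∂f/∂x) dx + (∂f/∂y) dy + (∂f/∂z) dz. The components of the vector representation are exactly the entries of grad f in Cartesian coordinates:
  ∂f/∂x = -3*z
  ∂f/∂y = z^2
  ∂f/∂z = -3*x + 2*y*z.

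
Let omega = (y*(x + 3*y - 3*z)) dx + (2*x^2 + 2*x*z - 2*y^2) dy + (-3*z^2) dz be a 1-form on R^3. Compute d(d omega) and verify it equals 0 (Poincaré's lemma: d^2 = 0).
d(d omega) = 0

Step 1: d omega = sum_{i<j} (∂f_j/∂x_i - ∂f_i/∂x_j) dx_i ∧ dx_j:
  coeff of dx ∧ dy: 3*x - 6*y + 5*z
  coeff of dx ∧ dz: 3*y
  coeff of dy ∧ dz: -2*x
Step 2: Apply d again to each 2-form coefficient. The only possible 3-form in R^3 is dx ∧ dy ∧ dz, with coefficient
  ∂(coeff of dy∧dz)/∂x - ∂(coeff of dx∧dz)/∂y + ∂(coeff of dx∧dy)/∂z
  = ∂/∂x (-2*x) - ∂/∂y (3*y) + ∂/∂z (3*x - 6*y + 5*z).
Each of these terms simplifies to sums of mixed partials that cancel in pairs. The result is 0 (by equality of mixed partials for smooth functions — Schwarz / Clairaut).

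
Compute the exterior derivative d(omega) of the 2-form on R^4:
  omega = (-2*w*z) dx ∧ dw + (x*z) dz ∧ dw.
d(omega) = (2*w + z) dx ∧ dz ∧ dw

For a 2-form omega = sum_{i<j} g_{ij} dx_i ∧ dx_j, the exterior derivative is
  d(omega) = sum_{i<j} d(g_{ij}) ∧ dx_i ∧ dx_j = sum_{i<j, k} (∂g_{ij}/∂x_k) dx_k ∧ dx_i ∧ dx_j.
Expand each term, using dx_k ∧ dx_i ∧ dx_j = sgn(permutation) dx_{(a)} ∧ dx_{(b)} ∧ dx_{(c)} with (a < b < c) sorted:
  d(-2*w*z) includes (∂/∂z)(-2*w*z) dz = (-2*w) dz, which multiplied by dx ∧ dw gives (2*w) dx ∧ dz ∧ dw
  d(x*z) includes (∂/∂x)(x*z) dx = (z) dx, which multiplied by dz ∧ dw gives (z) dx ∧ dz ∧ dw
Collecting like 3-forms: d(omega) = (2*w + z) dx ∧ dz ∧ dw.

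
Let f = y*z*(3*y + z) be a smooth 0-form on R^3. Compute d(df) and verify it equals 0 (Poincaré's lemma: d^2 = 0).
d(df) = 0

Step 1: df = sum_i (∂f/∂x_i) dx_i = (0) dx + (z*(6*y + z)) dy + (y*(3*y + 2*z)) dz.
Step 2: Apply d again. Using the 1-form formula, the coefficient of dx ∧ dy in d(df) is ∂^2 f/∂x ∂y - ∂^2 f/∂y ∂x = (0) - (0) = 0 (equality of mixed partials for smooth f).
Similarly for dx ∧ dz and dy ∧ dz — all coefficients vanish. So d(df) = 0.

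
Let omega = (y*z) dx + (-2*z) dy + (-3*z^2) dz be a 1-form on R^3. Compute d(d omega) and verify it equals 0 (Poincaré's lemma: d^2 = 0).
d(d omega) = 0

Step 1: d omega = sum_{i<j} (∂f_j/∂x_i - ∂f_i/∂x_j) dx_i ∧ dx_j:
  coeff of dx ∧ dy: -z
  coeff of dx ∧ dz: -y
  coeff of dy ∧ dz: 2
Step 2: Apply d again to each 2-form coefficient. The only possible 3-form in R^3 is dx ∧ dy ∧ dz, with coefficient
  ∂(coeff of dy∧dz)/∂x - ∂(coeff of dx∧dz)/∂y + ∂(coeff of dx∧dy)/∂z
  = ∂/∂x (2) - ∂/∂y (-y) + ∂/∂z (-z).
Each of these terms simplifies to sums of mixed partials that cancel in pairs. The result is 0 (by equality of mixed partials for smooth functions — Schwarz / Clairaut).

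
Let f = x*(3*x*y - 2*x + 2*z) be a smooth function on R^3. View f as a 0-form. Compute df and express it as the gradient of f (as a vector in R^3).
df = (6*x*y - 4*x + 2*z) dx + (3*x^2) dy + (2*x) dz; grad f = (6*x*y - 4*x + 2*z, 3*x^2, 2*x)

For a 0-form f, d f = (∂f/∂x) dx + (∂f/∂y) dy + (∂f/∂z) dz. The components of the vector representation are exactly the entries of grad f in Cartesian coordinates:
  ∂f/∂x = 6*x*y - 4*x + 2*z
  ∂f/∂y = 3*x^2
  ∂f/∂z = 2*x.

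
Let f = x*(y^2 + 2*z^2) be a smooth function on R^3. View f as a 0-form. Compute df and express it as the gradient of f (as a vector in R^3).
df = (y^2 + 2*z^2) dx + (2*x*y) dy + (4*x*z) dz; grad f = (y^2 + 2*z^2, 2*x*y, 4*x*z)

For a 0-form f, d f = (∂f/∂x) dx + (∂f/∂y) dy + (∂f/∂z) dz. The components of the vector representation are exactly the entries of grad f in Cartesian coordinates:
  ∂f/∂x = y^2 + 2*z^2
  ∂f/∂y = 2*x*y
  ∂f/∂z = 4*x*z.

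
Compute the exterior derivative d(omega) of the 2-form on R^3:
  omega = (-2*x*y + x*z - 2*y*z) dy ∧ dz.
d(omega) = (-2*y + z) dx ∧ dy ∧ dz

For a 2-form omega = sum_{i<j} g_{ij} dx_i ∧ dx_j, the exterior derivative is
  d(omega) = sum_{i<j} d(g_{ij}) ∧ dx_i ∧ dx_j = sum_{i<j, k} (∂g_{ij}/∂x_k) dx_k ∧ dx_i ∧ dx_j.
Expand each term, using dx_k ∧ dx_i ∧ dx_j = sgn(permutation) dx_{(a)} ∧ dx_{(b)} ∧ dx_{(c)} with (a < b < c) sorted:
  d(-2*x*y + x*z - 2*y*z) includes (∂/∂x)(-2*x*y + x*z - 2*y*z) dx = (-2*y + z) dx, which multiplied by dy ∧ dz gives (-2*y + z) dx ∧ dy ∧ dz
Collecting like 3-forms: d(omega) = (-2*y + z) dx ∧ dy ∧ dz.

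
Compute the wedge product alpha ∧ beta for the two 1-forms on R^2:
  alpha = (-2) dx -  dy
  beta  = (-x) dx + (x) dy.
alpha ∧ beta = (-3*x) dx ∧ dy

Distribute the wedge, using dx_i ∧ dx_j = -dx_j ∧ dx_i and dx_i ∧ dx_i = 0. For each pair (i, j) with i < j, the coefficient of dx_i ∧ dx_j in alpha ∧ beta is (alpha_i * beta_j - alpha_j * beta_i). Collecting: alpha ∧ beta = (-3*x) dx ∧ dy.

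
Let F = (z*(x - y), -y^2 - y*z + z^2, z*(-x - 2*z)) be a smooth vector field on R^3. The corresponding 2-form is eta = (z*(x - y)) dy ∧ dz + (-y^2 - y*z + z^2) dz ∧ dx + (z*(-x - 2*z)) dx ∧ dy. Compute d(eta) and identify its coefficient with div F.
d(eta) = (-x - 2*y - 4*z) dx ∧ dy ∧ dz; div F = -x - 2*y - 4*z

For a 2-form in R^3 of the form above, applying d gives a 3-form with coefficient ∂P/∂x + ∂Q/∂y + ∂R/∂z:
  ∂P/∂x = z
  ∂Q/∂y = -2*y - z
  ∂R/∂z = -x - 4*z
Sum = -x - 2*y - 4*z, which is exactly div F.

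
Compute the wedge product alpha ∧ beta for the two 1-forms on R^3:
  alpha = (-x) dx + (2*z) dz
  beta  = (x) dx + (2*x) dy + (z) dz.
alpha ∧ beta = (-2*x^2) dx ∧ dy + (-3*x*z) dx ∧ dz + (-4*x*z) dy ∧ dz

Distribute the wedge, using dx_i ∧ dx_j = -dx_j ∧ dx_i and dx_i ∧ dx_i = 0. For each pair (i, j) with i < j, the coefficient of dx_i ∧ dx_j in alpha ∧ beta is (alpha_i * beta_j - alpha_j * beta_i). Collecting: alpha ∧ beta = (-2*x^2) dx ∧ dy + (-3*x*z) dx ∧ dz + (-4*x*z) dy ∧ dz.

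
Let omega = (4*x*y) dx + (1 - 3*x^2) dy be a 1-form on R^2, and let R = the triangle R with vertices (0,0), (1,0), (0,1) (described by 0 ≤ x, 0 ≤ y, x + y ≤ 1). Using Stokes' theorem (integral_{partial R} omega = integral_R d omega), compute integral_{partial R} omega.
integral_(partial R) omega = -5/3

Stokes: integral_partial_R omega = integral_R d omega with d omega = (∂Q/∂x - ∂P/∂y) dx ∧ dy.
  ∂Q/∂x = -6*x
  ∂P/∂y = 4*x
  integrand = ∂Q/∂x - ∂P/∂y = -10*x.
Integrating over R: integral_0^1 integral_0^{1-x} (-10*x) dy dx = -5/3.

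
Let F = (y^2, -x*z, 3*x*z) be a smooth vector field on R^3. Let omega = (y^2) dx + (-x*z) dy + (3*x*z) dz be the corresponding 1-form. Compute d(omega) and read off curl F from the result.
d(omega) = (x) dy ∧ dz + (-3*z) dz ∧ dx + (-2*y - z) dx ∧ dy; curl F = (x, -3*z, -2*y - z)

d omega = sum_{i<j} (∂f_j/∂x_i - ∂f_i/∂x_j) dx_i ∧ dx_j. Under the identification (dy ∧ dz, dz ∧ dx, dx ∧ dy) ↔ (e_x, e_y, e_z), the coefficients are exactly the components of curl F. Compute:
  ∂R/∂y - ∂Q/∂z = (0) - (-x) = x
  ∂P/∂z - ∂R/∂x = (0) - (3*z) = -3*z
  ∂Q/∂x - ∂P/∂y = (-z) - (2*y) = -2*y - z.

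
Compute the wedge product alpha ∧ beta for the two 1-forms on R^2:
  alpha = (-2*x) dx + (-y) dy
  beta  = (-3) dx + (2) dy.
alpha ∧ beta = (-4*x - 3*y) dx ∧ dy

Distribute the wedge, using dx_i ∧ dx_j = -dx_j ∧ dx_i and dx_i ∧ dx_i = 0. For each pair (i, j) with i < j, the coefficient of dx_i ∧ dx_j in alpha ∧ beta is (alpha_i * beta_j - alpha_j * beta_i). Collecting: alpha ∧ beta = (-4*x - 3*y) dx ∧ dy.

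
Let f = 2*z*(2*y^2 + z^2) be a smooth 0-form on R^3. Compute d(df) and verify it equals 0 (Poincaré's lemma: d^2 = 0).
d(df) = 0

Step 1: df = sum_i (∂f/∂x_i) dx_i = (0) dx + (8*y*z) dy + (4*y^2 + 6*z^2) dz.
Step 2: Apply d again. Using the 1-form formula, the coefficient of dx ∧ dy in d(df) is ∂^2 f/∂x ∂y - ∂^2 f/∂y ∂x = (0) - (0) = 0 (equality of mixed partials for smooth f).
Similarly for dx ∧ dz and dy ∧ dz — all coefficients vanish. So d(df) = 0.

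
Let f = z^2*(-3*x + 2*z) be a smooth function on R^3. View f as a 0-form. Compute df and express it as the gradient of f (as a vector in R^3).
df = (-3*z^2) dx + (0) dy + (6*z*(-x + z)) dz; grad f = (-3*z^2, 0, 6*z*(-x + z))

For a 0-form f, d f = (∂f/∂x) dx + (∂f/∂y) dy + (∂f/∂z) dz. The components of the vector representation are exactly the entries of grad f in Cartesian coordinates:
  ∂f/∂x = -3*z^2
  ∂f/∂y = 0
  ∂f/∂z = 6*z*(-x + z).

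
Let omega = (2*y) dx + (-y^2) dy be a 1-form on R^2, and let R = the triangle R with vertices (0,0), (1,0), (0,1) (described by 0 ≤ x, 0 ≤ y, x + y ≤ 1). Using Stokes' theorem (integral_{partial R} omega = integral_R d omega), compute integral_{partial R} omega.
integral_(partial R) omega = -1

Stokes: integral_partial_R omega = integral_R d omega with d omega = (∂Q/∂x - ∂P/∂y) dx ∧ dy.
  ∂Q/∂x = 0
  ∂P/∂y = 2
  integrand = ∂Q/∂x - ∂P/∂y = -2.
Integrating over R: integral_0^1 integral_0^{1-x} (-2) dy dx = -1.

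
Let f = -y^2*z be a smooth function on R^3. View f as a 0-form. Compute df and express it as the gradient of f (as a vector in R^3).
df = (0) dx + (-2*y*z) dy + (-y^2) dz; grad f = (0, -2*y*z, -y^2)

For a 0-form f, d f = (∂f/∂x) dx + (∂f/∂y) dy + (∂f/∂z) dz. The components of the vector representation are exactly the entries of grad f in Cartesian coordinates:
  ∂f/∂x = 0
  ∂f/∂y = -2*y*z
  ∂f/∂z = -y^2.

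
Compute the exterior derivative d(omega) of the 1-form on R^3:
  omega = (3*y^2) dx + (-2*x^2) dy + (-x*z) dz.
d(omega) = (-4*x - 6*y) dx ∧ dy + (-z) dx ∧ dz

For a 1-form omega = sum_i f_i dx_i, the exterior derivative is
  d(omega) = sum_{i < j} (∂f_j/∂x_i - ∂f_i/∂x_j) dx_i ∧ dx_j.
  coefficient of dx ∧ dy: ∂f_2/∂x - ∂f_1/∂y = ∂(-2*x^2)/∂x - ∂(3*y^2)/∂y = -4*x - 6*y
  coefficient of dx ∧ dz: ∂f_3/∂x - ∂f_1/∂z = ∂(-x*z)/∂x - ∂(3*y^2)/∂z = -z
Assembling: d(omega) = (-4*x - 6*y) dx ∧ dy + (-z) dx ∧ dz.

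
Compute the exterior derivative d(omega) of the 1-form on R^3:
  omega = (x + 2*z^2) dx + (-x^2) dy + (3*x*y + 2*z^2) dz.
d(omega) = (-2*x) dx ∧ dy + (3*y - 4*z) dx ∧ dz + (3*x) dy ∧ dz

For a 1-form omega = sum_i f_i dx_i, the exterior derivative is
  d(omega) = sum_{i < j} (∂f_j/∂x_i - ∂f_i/∂x_j) dx_i ∧ dx_j.
  coefficient of dx ∧ dy: ∂f_2/∂x - ∂f_1/∂y = ∂(-x^2)/∂x - ∂(x + 2*z^2)/∂y = -2*x
  coefficient of dx ∧ dz: ∂f_3/∂x - ∂f_1/∂z = ∂(3*x*y + 2*z^2)/∂x - ∂(x + 2*z^2)/∂z = 3*y - 4*z
  coefficient of dy ∧ dz: ∂f_3/∂y - ∂f_2/∂z = ∂(3*x*y + 2*z^2)/∂y - ∂(-x^2)/∂z = 3*x
Assembling: d(omega) = (-2*x) dx ∧ dy + (3*y - 4*z) dx ∧ dz + (3*x) dy ∧ dz.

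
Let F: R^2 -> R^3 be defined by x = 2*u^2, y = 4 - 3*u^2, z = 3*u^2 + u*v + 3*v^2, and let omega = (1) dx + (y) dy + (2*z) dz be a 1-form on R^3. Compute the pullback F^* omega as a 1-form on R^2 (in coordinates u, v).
F^* omega = (54*u^3 + 18*u^2*v + 38*u*v^2 - 20*u + 6*v^3) du + (6*u^3 + 38*u^2*v + 18*u*v^2 + 36*v^3) dv

Using F^*(f dg) = (f ∘ F) d(g ∘ F), substitute each coordinate x_i by F_i(u, v) in f_i, and replace dx_i by d F_i = (∂F_i/∂u) du + (∂F_i/∂v) dv.
  For the x component: f_1(F) = 1; d F_1 = (4*u) du + (0) dv
  For the y component: f_2(F) = 4 - 3*u^2; d F_2 = (-6*u) du + (0) dv
  For the z component: f_3(F) = 6*u^2 + 2*u*v + 6*v^2; d F_3 = (6*u + v) du + (u + 6*v) dv
Combining and collecting du, dv coefficients:
  coeff of du: 54*u^3 + 18*u^2*v + 38*u*v^2 - 20*u + 6*v^3
  coeff of dv: 6*u^3 + 38*u^2*v + 18*u*v^2 + 36*v^3
F^* omega = (54*u^3 + 18*u^2*v + 38*u*v^2 - 20*u + 6*v^3) du + (6*u^3 + 38*u^2*v + 18*u*v^2 + 36*v^3) dv.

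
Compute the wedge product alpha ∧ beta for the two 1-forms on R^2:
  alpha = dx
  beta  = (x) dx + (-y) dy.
alpha ∧ beta = (-y) dx ∧ dy

Distribute the wedge, using dx_i ∧ dx_j = -dx_j ∧ dx_i and dx_i ∧ dx_i = 0. For each pair (i, j) with i < j, the coefficient of dx_i ∧ dx_j in alpha ∧ beta is (alpha_i * beta_j - alpha_j * beta_i). Collecting: alpha ∧ beta = (-y) dx ∧ dy.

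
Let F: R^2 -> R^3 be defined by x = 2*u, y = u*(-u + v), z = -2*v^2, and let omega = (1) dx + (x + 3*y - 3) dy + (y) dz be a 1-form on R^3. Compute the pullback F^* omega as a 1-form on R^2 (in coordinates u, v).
F^* omega = (6*u^3 - 9*u^2*v - 4*u^2 + 3*u*v^2 + 2*u*v + 6*u - 3*v + 2) du + (u*(-3*u^2 + 7*u*v + 2*u - 4*v^2 - 3)) dv

Using F^*(f dg) = (f ∘ F) d(g ∘ F), substitute each coordinate x_i by F_i(u, v) in f_i, and replace dx_i by d F_i = (∂F_i/∂u) du + (∂F_i/∂v) dv.
  For the x component: f_1(F) = 1; d F_1 = (2) du + (0) dv
  For the y component: f_2(F) = -3*u^2 + 3*u*v + 2*u - 3; d F_2 = (-2*u + v) du + (u) dv
  For the z component: f_3(F) = u*(-u + v); d F_3 = (0) du + (-4*v) dv
Combining and collecting du, dv coefficients:
  coeff of du: 6*u^3 - 9*u^2*v - 4*u^2 + 3*u*v^2 + 2*u*v + 6*u - 3*v + 2
  coeff of dv: u*(-3*u^2 + 7*u*v + 2*u - 4*v^2 - 3)
F^* omega = (6*u^3 - 9*u^2*v - 4*u^2 + 3*u*v^2 + 2*u*v + 6*u - 3*v + 2) du + (u*(-3*u^2 + 7*u*v + 2*u - 4*v^2 - 3)) dv.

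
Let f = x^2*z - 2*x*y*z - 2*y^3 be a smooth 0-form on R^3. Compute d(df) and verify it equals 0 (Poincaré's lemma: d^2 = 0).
d(df) = 0

Step 1: df = sum_i (∂f/∂x_i) dx_i = (2*z*(x - y)) dx + (-2*x*z - 6*y^2) dy + (x*(x - 2*y)) dz.
Step 2: Apply d again. Using the 1-form formula, the coefficient of dx ∧ dy in d(df) is ∂^2 f/∂x ∂y - ∂^2 f/∂y ∂x = (-2*z) - (-2*z) = 0 (equality of mixed partials for smooth f).
Similarly for dx ∧ dz and dy ∧ dz — all coefficients vanish. So d(df) = 0.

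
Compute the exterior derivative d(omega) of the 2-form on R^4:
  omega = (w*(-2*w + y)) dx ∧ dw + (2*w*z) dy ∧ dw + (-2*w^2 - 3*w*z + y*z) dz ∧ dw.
d(omega) = (-w) dx ∧ dy ∧ dw + (-2*w + z) dy ∧ dz ∧ dw

For a 2-form omega = sum_{i<j} g_{ij} dx_i ∧ dx_j, the exterior derivative is
  d(omega) = sum_{i<j} d(g_{ij}) ∧ dx_i ∧ dx_j = sum_{i<j, k} (∂g_{ij}/∂x_k) dx_k ∧ dx_i ∧ dx_j.
Expand each term, using dx_k ∧ dx_i ∧ dx_j = sgn(permutation) dx_{(a)} ∧ dx_{(b)} ∧ dx_{(c)} with (a < b < c) sorted:
  d(w*(-2*w + y)) includes (∂/∂y)(w*(-2*w + y)) dy = (w) dy, which multiplied by dx ∧ dw gives (-w) dx ∧ dy ∧ dw
  d(2*w*z) includes (∂/∂z)(2*w*z) dz = (2*w) dz, which multiplied by dy ∧ dw gives (-2*w) dy ∧ dz ∧ dw
  d(-2*w^2 - 3*w*z + y*z) includes (∂/∂y)(-2*w^2 - 3*w*z + y*z) dy = (z) dy, which multiplied by dz ∧ dw gives (z) dy ∧ dz ∧ dw
Collecting like 3-forms: d(omega) = (-w) dx ∧ dy ∧ dw + (-2*w + z) dy ∧ dz ∧ dw.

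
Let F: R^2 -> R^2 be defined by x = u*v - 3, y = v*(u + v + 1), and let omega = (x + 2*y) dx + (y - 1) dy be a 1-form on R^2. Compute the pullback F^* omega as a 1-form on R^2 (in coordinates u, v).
F^* omega = (v*(4*u*v + 3*v^2 + 3*v - 4)) du + (4*u^2*v + 5*u*v^2 + 4*u*v - 4*u + 2*v^3 + 3*v^2 - v - 1) dv

Using F^*(f dg) = (f ∘ F) d(g ∘ F), substitute each coordinate x_i by F_i(u, v) in f_i, and replace dx_i by d F_i = (∂F_i/∂u) du + (∂F_i/∂v) dv.
  For the x component: f_1(F) = 3*u*v + 2*v^2 + 2*v - 3; d F_1 = (v) du + (u) dv
  For the y component: f_2(F) = u*v + v^2 + v - 1; d F_2 = (v) du + (u + 2*v + 1) dv
Combining and collecting du, dv coefficients:
  coeff of du: v*(4*u*v + 3*v^2 + 3*v - 4)
  coeff of dv: 4*u^2*v + 5*u*v^2 + 4*u*v - 4*u + 2*v^3 + 3*v^2 - v - 1
F^* omega = (v*(4*u*v + 3*v^2 + 3*v - 4)) du + (4*u^2*v + 5*u*v^2 + 4*u*v - 4*u + 2*v^3 + 3*v^2 - v - 1) dv.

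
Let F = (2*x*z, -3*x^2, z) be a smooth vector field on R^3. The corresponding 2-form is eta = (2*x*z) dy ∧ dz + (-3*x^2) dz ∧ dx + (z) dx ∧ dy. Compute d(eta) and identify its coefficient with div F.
d(eta) = (2*z + 1) dx ∧ dy ∧ dz; div F = 2*z + 1

For a 2-form in R^3 of the form above, applying d gives a 3-form with coefficient ∂P/∂x + ∂Q/∂y + ∂R/∂z:
  ∂P/∂x = 2*z
  ∂Q/∂y = 0
  ∂R/∂z = 1
Sum = 2*z + 1, which is exactly div F.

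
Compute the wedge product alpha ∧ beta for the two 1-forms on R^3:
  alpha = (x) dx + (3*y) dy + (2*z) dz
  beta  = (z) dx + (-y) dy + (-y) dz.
alpha ∧ beta = (-y*(x + 3*z)) dx ∧ dy + (-x*y - 2*z^2) dx ∧ dz + (y*(-3*y + 2*z)) dy ∧ dz

Distribute the wedge, using dx_i ∧ dx_j = -dx_j ∧ dx_i and dx_i ∧ dx_i = 0. For each pair (i, j) with i < j, the coefficient of dx_i ∧ dx_j in alpha ∧ beta is (alpha_i * beta_j - alpha_j * beta_i). Collecting: alpha ∧ beta = (-y*(x + 3*z)) dx ∧ dy + (-x*y - 2*z^2) dx ∧ dz + (y*(-3*y + 2*z)) dy ∧ dz.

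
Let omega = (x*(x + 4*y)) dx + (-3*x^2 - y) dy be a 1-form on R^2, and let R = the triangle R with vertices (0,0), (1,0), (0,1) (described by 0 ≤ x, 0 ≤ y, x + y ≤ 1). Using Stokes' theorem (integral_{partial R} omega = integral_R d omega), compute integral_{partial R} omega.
integral_(partial R) omega = -5/3

Stokes: integral_partial_R omega = integral_R d omega with d omega = (∂Q/∂x - ∂P/∂y) dx ∧ dy.
  ∂Q/∂x = -6*x
  ∂P/∂y = 4*x
  integrand = ∂Q/∂x - ∂P/∂y = -10*x.
Integrating over R: integral_0^1 integral_0^{1-x} (-10*x) dy dx = -5/3.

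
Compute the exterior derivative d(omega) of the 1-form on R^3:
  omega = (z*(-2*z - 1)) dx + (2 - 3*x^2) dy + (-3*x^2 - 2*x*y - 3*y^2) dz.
d(omega) = (-6*x) dx ∧ dy + (-6*x - 2*y + 4*z + 1) dx ∧ dz + (-2*x - 6*y) dy ∧ dz

For a 1-form omega = sum_i f_i dx_i, the exterior derivative is
  d(omega) = sum_{i < j} (∂f_j/∂x_i - ∂f_i/∂x_j) dx_i ∧ dx_j.
  coefficient of dx ∧ dy: ∂f_2/∂x - ∂f_1/∂y = ∂(2 - 3*x^2)/∂x - ∂(z*(-2*z - 1))/∂y = -6*x
  coefficient of dx ∧ dz: ∂f_3/∂x - ∂f_1/∂z = ∂(-3*x^2 - 2*x*y - 3*y^2)/∂x - ∂(z*(-2*z - 1))/∂z = -6*x - 2*y + 4*z + 1
  coefficient of dy ∧ dz: ∂f_3/∂y - ∂f_2/∂z = ∂(-3*x^2 - 2*x*y - 3*y^2)/∂y - ∂(2 - 3*x^2)/∂z = -2*x - 6*y
Assembling: d(omega) = (-6*x) dx ∧ dy + (-6*x - 2*y + 4*z + 1) dx ∧ dz + (-2*x - 6*y) dy ∧ dz.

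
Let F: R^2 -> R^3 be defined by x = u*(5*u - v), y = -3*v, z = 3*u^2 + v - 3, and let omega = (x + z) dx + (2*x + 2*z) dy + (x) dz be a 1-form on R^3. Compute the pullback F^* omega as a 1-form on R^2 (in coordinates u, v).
F^* omega = (110*u^3 - 24*u^2*v + u*v^2 + 10*u*v - 30*u - v^2 + 3*v) du + (-8*u^3 + u^2*v - 43*u^2 + 4*u*v + 3*u - 6*v + 18) dv

Using F^*(f dg) = (f ∘ F) d(g ∘ F), substitute each coordinate x_i by F_i(u, v) in f_i, and replace dx_i by d F_i = (∂F_i/∂u) du + (∂F_i/∂v) dv.
  For the x component: f_1(F) = 8*u^2 - u*v + v - 3; d F_1 = (10*u - v) du + (-u) dv
  For the y component: f_2(F) = 16*u^2 - 2*u*v + 2*v - 6; d F_2 = (0) du + (-3) dv
  For the z component: f_3(F) = u*(5*u - v); d F_3 = (6*u) du + (1) dv
Combining and collecting du, dv coefficients:
  coeff of du: 110*u^3 - 24*u^2*v + u*v^2 + 10*u*v - 30*u - v^2 + 3*v
  coeff of dv: -8*u^3 + u^2*v - 43*u^2 + 4*u*v + 3*u - 6*v + 18
F^* omega = (110*u^3 - 24*u^2*v + u*v^2 + 10*u*v - 30*u - v^2 + 3*v) du + (-8*u^3 + u^2*v - 43*u^2 + 4*u*v + 3*u - 6*v + 18) dv.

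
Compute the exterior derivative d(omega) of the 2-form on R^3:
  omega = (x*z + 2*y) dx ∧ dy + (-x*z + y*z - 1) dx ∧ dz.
d(omega) = (x - z) dx ∧ dy ∧ dz

For a 2-form omega = sum_{i<j} g_{ij} dx_i ∧ dx_j, the exterior derivative is
  d(omega) = sum_{i<j} d(g_{ij}) ∧ dx_i ∧ dx_j = sum_{i<j, k} (∂g_{ij}/∂x_k) dx_k ∧ dx_i ∧ dx_j.
Expand each term, using dx_k ∧ dx_i ∧ dx_j = sgn(permutation) dx_{(a)} ∧ dx_{(b)} ∧ dx_{(c)} with (a < b < c) sorted:
  d(x*z + 2*y) includes (∂/∂z)(x*z + 2*y) dz = (x) dz, which multiplied by dx ∧ dy gives (x) dx ∧ dy ∧ dz
  d(-x*z + y*z - 1) includes (∂/∂y)(-x*z + y*z - 1) dy = (z) dy, which multiplied by dx ∧ dz gives (-z) dx ∧ dy ∧ dz
Collecting like 3-forms: d(omega) = (x - z) dx ∧ dy ∧ dz.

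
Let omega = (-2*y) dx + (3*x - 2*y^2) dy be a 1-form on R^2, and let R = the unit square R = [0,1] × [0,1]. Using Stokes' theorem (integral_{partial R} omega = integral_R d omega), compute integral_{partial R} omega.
integral_(partial R) omega = 5

Stokes: integral_partial_R omega = integral_R d omega with d omega = (∂Q/∂x - ∂P/∂y) dx ∧ dy.
  ∂Q/∂x = 3
  ∂P/∂y = -2
  integrand = ∂Q/∂x - ∂P/∂y = 5.
Integrating over R: integral_0^1 integral_0^1 (5) dx dy = 5.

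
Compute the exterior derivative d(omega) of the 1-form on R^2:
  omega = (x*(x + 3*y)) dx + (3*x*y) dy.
d(omega) = (-3*x + 3*y) dx ∧ dy

For a 1-form omega = sum_i f_i dx_i, the exterior derivative is
  d(omega) = sum_{i < j} (∂f_j/∂x_i - ∂f_i/∂x_j) dx_i ∧ dx_j.
  coefficient of dx ∧ dy: ∂f_2/∂x - ∂f_1/∂y = ∂(3*x*y)/∂x - ∂(x*(x + 3*y))/∂y = -3*x + 3*y
Assembling: d(omega) = (-3*x + 3*y) dx ∧ dy.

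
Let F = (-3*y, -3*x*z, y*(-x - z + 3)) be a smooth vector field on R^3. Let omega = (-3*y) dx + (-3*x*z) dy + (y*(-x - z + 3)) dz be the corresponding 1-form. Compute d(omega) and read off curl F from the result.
d(omega) = (2*x - z + 3) dy ∧ dz + (y) dz ∧ dx + (3 - 3*z) dx ∧ dy; curl F = (2*x - z + 3, y, 3 - 3*z)

d omega = sum_{i<j} (∂f_j/∂x_i - ∂f_i/∂x_j) dx_i ∧ dx_j. Under the identification (dy ∧ dz, dz ∧ dx, dx ∧ dy) ↔ (e_x, e_y, e_z), the coefficients are exactly the components of curl F. Compute:
  ∂R/∂y - ∂Q/∂z = (-x - z + 3) - (-3*x) = 2*x - z + 3
  ∂P/∂z - ∂R/∂x = (0) - (-y) = y
  ∂Q/∂x - ∂P/∂y = (-3*z) - (-3) = 3 - 3*z.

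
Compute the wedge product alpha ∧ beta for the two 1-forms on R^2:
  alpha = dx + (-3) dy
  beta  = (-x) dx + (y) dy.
alpha ∧ beta = (-3*x + y) dx ∧ dy

Distribute the wedge, using dx_i ∧ dx_j = -dx_j ∧ dx_i and dx_i ∧ dx_i = 0. For each pair (i, j) with i < j, the coefficient of dx_i ∧ dx_j in alpha ∧ beta is (alpha_i * beta_j - alpha_j * beta_i). Collecting: alpha ∧ beta = (-3*x + y) dx ∧ dy.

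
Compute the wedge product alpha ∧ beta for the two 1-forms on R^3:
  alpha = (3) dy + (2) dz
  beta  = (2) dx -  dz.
alpha ∧ beta = (-6) dx ∧ dy + (-3) dy ∧ dz + (-4) dx ∧ dz

Distribute the wedge, using dx_i ∧ dx_j = -dx_j ∧ dx_i and dx_i ∧ dx_i = 0. For each pair (i, j) with i < j, the coefficient of dx_i ∧ dx_j in alpha ∧ beta is (alpha_i * beta_j - alpha_j * beta_i). Collecting: alpha ∧ beta = (-6) dx ∧ dy + (-3) dy ∧ dz + (-4) dx ∧ dz.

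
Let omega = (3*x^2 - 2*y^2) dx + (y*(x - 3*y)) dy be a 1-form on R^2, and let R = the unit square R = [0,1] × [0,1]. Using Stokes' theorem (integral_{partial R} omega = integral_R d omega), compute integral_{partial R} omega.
integral_(partial R) omega = 5/2

Stokes: integral_partial_R omega = integral_R d omega with d omega = (∂Q/∂x - ∂P/∂y) dx ∧ dy.
  ∂Q/∂x = y
  ∂P/∂y = -4*y
  integrand = ∂Q/∂x - ∂P/∂y = 5*y.
Integrating over R: integral_0^1 integral_0^1 (5*y) dx dy = 5/2.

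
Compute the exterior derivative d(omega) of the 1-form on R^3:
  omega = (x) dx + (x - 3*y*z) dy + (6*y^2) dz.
d(omega) = (1) dx ∧ dy + (15*y) dy ∧ dz

For a 1-form omega = sum_i f_i dx_i, the exterior derivative is
  d(omega) = sum_{i < j} (∂f_j/∂x_i - ∂f_i/∂x_j) dx_i ∧ dx_j.
  coefficient of dx ∧ dy: ∂f_2/∂x - ∂f_1/∂y = ∂(x - 3*y*z)/∂x - ∂(x)/∂y = 1
  coefficient of dy ∧ dz: ∂f_3/∂y - ∂f_2/∂z = ∂(6*y^2)/∂y - ∂(x - 3*y*z)/∂z = 15*y
Assembling: d(omega) = (1) dx ∧ dy + (15*y) dy ∧ dz.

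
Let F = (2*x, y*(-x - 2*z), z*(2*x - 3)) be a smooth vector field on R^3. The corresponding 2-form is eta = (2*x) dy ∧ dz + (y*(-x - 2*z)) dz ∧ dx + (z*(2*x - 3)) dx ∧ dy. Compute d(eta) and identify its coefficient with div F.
d(eta) = (x - 2*z - 1) dx ∧ dy ∧ dz; div F = x - 2*z - 1

For a 2-form in R^3 of the form above, applying d gives a 3-form with coefficient ∂P/∂x + ∂Q/∂y + ∂R/∂z:
  ∂P/∂x = 2
  ∂Q/∂y = -x - 2*z
  ∂R/∂z = 2*x - 3
Sum = x - 2*z - 1, which is exactly div F.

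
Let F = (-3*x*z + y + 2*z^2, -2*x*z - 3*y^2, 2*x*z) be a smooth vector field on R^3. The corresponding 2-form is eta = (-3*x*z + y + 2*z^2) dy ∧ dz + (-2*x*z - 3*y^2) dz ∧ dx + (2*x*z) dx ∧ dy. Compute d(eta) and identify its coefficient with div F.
d(eta) = (2*x - 6*y - 3*z) dx ∧ dy ∧ dz; div F = 2*x - 6*y - 3*z

For a 2-form in R^3 of the form above, applying d gives a 3-form with coefficient ∂P/∂x + ∂Q/∂y + ∂R/∂z:
  ∂P/∂x = -3*z
  ∂Q/∂y = -6*y
  ∂R/∂z = 2*x
Sum = 2*x - 6*y - 3*z, which is exactly div F.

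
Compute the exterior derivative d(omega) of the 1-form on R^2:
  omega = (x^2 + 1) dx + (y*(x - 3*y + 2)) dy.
d(omega) = (y) dx ∧ dy

For a 1-form omega = sum_i f_i dx_i, the exterior derivative is
  d(omega) = sum_{i < j} (∂f_j/∂x_i - ∂f_i/∂x_j) dx_i ∧ dx_j.
  coefficient of dx ∧ dy: ∂f_2/∂x - ∂f_1/∂y = ∂(y*(x - 3*y + 2))/∂x - ∂(x^2 + 1)/∂y = y
Assembling: d(omega) = (y) dx ∧ dy.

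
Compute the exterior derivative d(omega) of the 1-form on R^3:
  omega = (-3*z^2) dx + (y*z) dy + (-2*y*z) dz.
d(omega) = (6*z) dx ∧ dz + (-y - 2*z) dy ∧ dz

For a 1-form omega = sum_i f_i dx_i, the exterior derivative is
  d(omega) = sum_{i < j} (∂f_j/∂x_i - ∂f_i/∂x_j) dx_i ∧ dx_j.
  coefficient of dx ∧ dz: ∂f_3/∂x - ∂f_1/∂z = ∂(-2*y*z)/∂x - ∂(-3*z^2)/∂z = 6*z
  coefficient of dy ∧ dz: ∂f_3/∂y - ∂f_2/∂z = ∂(-2*y*z)/∂y - ∂(y*z)/∂z = -y - 2*z
Assembling: d(omega) = (6*z) dx ∧ dz + (-y - 2*z) dy ∧ dz.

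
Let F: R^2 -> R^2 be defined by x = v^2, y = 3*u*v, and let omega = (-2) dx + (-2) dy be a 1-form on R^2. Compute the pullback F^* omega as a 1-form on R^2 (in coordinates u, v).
F^* omega = (-6*v) du + (-6*u - 4*v) dv

Using F^*(f dg) = (f ∘ F) d(g ∘ F), substitute each coordinate x_i by F_i(u, v) in f_i, and replace dx_i by d F_i = (∂F_i/∂u) du + (∂F_i/∂v) dv.
  For the x component: f_1(F) = -2; d F_1 = (0) du + (2*v) dv
  For the y component: f_2(F) = -2; d F_2 = (3*v) du + (3*u) dv
Combining and collecting du, dv coefficients:
  coeff of du: -6*v
  coeff of dv: -6*u - 4*v
F^* omega = (-6*v) du + (-6*u - 4*v) dv.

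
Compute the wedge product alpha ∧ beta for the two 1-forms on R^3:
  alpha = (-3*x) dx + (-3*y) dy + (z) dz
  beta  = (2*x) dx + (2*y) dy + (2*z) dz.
alpha ∧ beta = (-8*x*z) dx ∧ dz + (-8*y*z) dy ∧ dz

Distribute the wedge, using dx_i ∧ dx_j = -dx_j ∧ dx_i and dx_i ∧ dx_i = 0. For each pair (i, j) with i < j, the coefficient of dx_i ∧ dx_j in alpha ∧ beta is (alpha_i * beta_j - alpha_j * beta_i). Collecting: alpha ∧ beta = (-8*x*z) dx ∧ dz + (-8*y*z) dy ∧ dz.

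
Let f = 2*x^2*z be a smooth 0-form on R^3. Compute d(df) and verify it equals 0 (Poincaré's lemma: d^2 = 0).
d(df) = 0

Step 1: df = sum_i (∂f/∂x_i) dx_i = (4*x*z) dx + (0) dy + (2*x^2) dz.
Step 2: Apply d again. Using the 1-form formula, the coefficient of dx ∧ dy in d(df) is ∂^2 f/∂x ∂y - ∂^2 f/∂y ∂x = (0) - (0) = 0 (equality of mixed partials for smooth f).
Similarly for dx ∧ dz and dy ∧ dz — all coefficients vanish. So d(df) = 0.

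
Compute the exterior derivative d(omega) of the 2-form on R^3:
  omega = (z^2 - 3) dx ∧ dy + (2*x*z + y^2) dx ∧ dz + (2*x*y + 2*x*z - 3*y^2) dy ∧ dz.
d(omega) = (4*z) dx ∧ dy ∧ dz

For a 2-form omega = sum_{i<j} g_{ij} dx_i ∧ dx_j, the exterior derivative is
  d(omega) = sum_{i<j} d(g_{ij}) ∧ dx_i ∧ dx_j = sum_{i<j, k} (∂g_{ij}/∂x_k) dx_k ∧ dx_i ∧ dx_j.
Expand each term, using dx_k ∧ dx_i ∧ dx_j = sgn(permutation) dx_{(a)} ∧ dx_{(b)} ∧ dx_{(c)} with (a < b < c) sorted:
  d(z^2 - 3) includes (∂/∂z)(z^2 - 3) dz = (2*z) dz, which multiplied by dx ∧ dy gives (2*z) dx ∧ dy ∧ dz
  d(2*x*z + y^2) includes (∂/∂y)(2*x*z + y^2) dy = (2*y) dy, which multiplied by dx ∧ dz gives (-2*y) dx ∧ dy ∧ dz
  d(2*x*y + 2*x*z - 3*y^2) includes (∂/∂x)(2*x*y + 2*x*z - 3*y^2) dx = (2*y + 2*z) dx, which multiplied by dy ∧ dz gives (2*y + 2*z) dx ∧ dy ∧ dz
Collecting like 3-forms: d(omega) = (4*z) dx ∧ dy ∧ dz.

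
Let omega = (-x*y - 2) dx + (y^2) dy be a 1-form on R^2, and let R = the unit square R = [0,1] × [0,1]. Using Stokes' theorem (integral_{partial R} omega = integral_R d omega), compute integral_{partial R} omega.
integral_(partial R) omega = 1/2

Stokes: integral_partial_R omega = integral_R d omega with d omega = (∂Q/∂x - ∂P/∂y) dx ∧ dy.
  ∂Q/∂x = 0
  ∂P/∂y = -x
  integrand = ∂Q/∂x - ∂P/∂y = x.
Integrating over R: integral_0^1 integral_0^1 (x) dx dy = 1/2.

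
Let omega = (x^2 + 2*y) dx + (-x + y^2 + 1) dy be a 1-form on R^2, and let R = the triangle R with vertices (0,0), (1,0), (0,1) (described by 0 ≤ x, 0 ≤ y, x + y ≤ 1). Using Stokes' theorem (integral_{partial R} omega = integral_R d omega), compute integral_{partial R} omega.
integral_(partial R) omega = -3/2

Stokes: integral_partial_R omega = integral_R d omega with d omega = (∂Q/∂x - ∂P/∂y) dx ∧ dy.
  ∂Q/∂x = -1
  ∂P/∂y = 2
  integrand = ∂Q/∂x - ∂P/∂y = -3.
Integrating over R: integral_0^1 integral_0^{1-x} (-3) dy dx = -3/2.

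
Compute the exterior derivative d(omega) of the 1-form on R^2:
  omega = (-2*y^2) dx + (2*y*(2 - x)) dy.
d(omega) = (2*y) dx ∧ dy

For a 1-form omega = sum_i f_i dx_i, the exterior derivative is
  d(omega) = sum_{i < j} (∂f_j/∂x_i - ∂f_i/∂x_j) dx_i ∧ dx_j.
  coefficient of dx ∧ dy: ∂f_2/∂x - ∂f_1/∂y = ∂(2*y*(2 - x))/∂x - ∂(-2*y^2)/∂y = 2*y
Assembling: d(omega) = (2*y) dx ∧ dy.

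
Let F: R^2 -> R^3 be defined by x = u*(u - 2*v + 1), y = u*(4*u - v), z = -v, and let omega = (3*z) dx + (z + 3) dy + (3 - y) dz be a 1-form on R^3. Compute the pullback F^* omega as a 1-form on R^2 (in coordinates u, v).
F^* omega = (-14*u*v + 24*u + 7*v^2 - 6*v) du + (4*u^2 + 6*u*v - 3*u - 3) dv

Using F^*(f dg) = (f ∘ F) d(g ∘ F), substitute each coordinate x_i by F_i(u, v) in f_i, and replace dx_i by d F_i = (∂F_i/∂u) du + (∂F_i/∂v) dv.
  For the x component: f_1(F) = -3*v; d F_1 = (2*u - 2*v + 1) du + (-2*u) dv
  For the y component: f_2(F) = 3 - v; d F_2 = (8*u - v) du + (-u) dv
  For the z component: f_3(F) = -4*u^2 + u*v + 3; d F_3 = (0) du + (-1) dv
Combining and collecting du, dv coefficients:
  coeff of du: -14*u*v + 24*u + 7*v^2 - 6*v
  coeff of dv: 4*u^2 + 6*u*v - 3*u - 3
F^* omega = (-14*u*v + 24*u + 7*v^2 - 6*v) du + (4*u^2 + 6*u*v - 3*u - 3) dv.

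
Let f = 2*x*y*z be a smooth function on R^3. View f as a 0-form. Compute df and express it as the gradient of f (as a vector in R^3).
df = (2*y*z) dx + (2*x*z) dy + (2*x*y) dz; grad f = (2*y*z, 2*x*z, 2*x*y)

For a 0-form f, d f = (∂f/∂x) dx + (∂f/∂y) dy + (∂f/∂z) dz. The components of the vector representation are exactly the entries of grad f in Cartesian coordinates:
  ∂f/∂x = 2*y*z
  ∂f/∂y = 2*x*z
  ∂f/∂z = 2*x*y.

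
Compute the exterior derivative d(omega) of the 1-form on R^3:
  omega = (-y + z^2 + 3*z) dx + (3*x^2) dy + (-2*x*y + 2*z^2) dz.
d(omega) = (6*x + 1) dx ∧ dy + (-2*y - 2*z - 3) dx ∧ dz + (-2*x) dy ∧ dz

For a 1-form omega = sum_i f_i dx_i, the exterior derivative is
  d(omega) = sum_{i < j} (∂f_j/∂x_i - ∂f_i/∂x_j) dx_i ∧ dx_j.
  coefficient of dx ∧ dy: ∂f_2/∂x - ∂f_1/∂y = ∂(3*x^2)/∂x - ∂(-y + z^2 + 3*z)/∂y = 6*x + 1
  coefficient of dx ∧ dz: ∂f_3/∂x - ∂f_1/∂z = ∂(-2*x*y + 2*z^2)/∂x - ∂(-y + z^2 + 3*z)/∂z = -2*y - 2*z - 3
  coefficient of dy ∧ dz: ∂f_3/∂y - ∂f_2/∂z = ∂(-2*x*y + 2*z^2)/∂y - ∂(3*x^2)/∂z = -2*x
Assembling: d(omega) = (6*x + 1) dx ∧ dy + (-2*y - 2*z - 3) dx ∧ dz + (-2*x) dy ∧ dz.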